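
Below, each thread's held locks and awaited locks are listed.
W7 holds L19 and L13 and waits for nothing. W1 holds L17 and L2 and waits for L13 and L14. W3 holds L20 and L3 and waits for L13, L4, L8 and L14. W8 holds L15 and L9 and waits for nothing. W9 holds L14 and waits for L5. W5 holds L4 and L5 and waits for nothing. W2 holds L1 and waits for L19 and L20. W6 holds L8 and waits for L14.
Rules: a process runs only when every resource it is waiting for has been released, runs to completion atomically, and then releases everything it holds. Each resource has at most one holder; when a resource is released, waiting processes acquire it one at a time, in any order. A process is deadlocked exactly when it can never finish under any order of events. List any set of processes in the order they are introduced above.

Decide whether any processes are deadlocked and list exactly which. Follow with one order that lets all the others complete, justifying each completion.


Nothing here is deadlocked.
Key observation: every chain of waits terminates; starting from the processes that wait on nothing, all the rest unlock in turn.
The rest can finish in the order W5, W9, W6, W7, W3, W1, W2, W8.
Step-by-step check:
  run W5 (it waits on nothing); releases L4 and L5
  run W9 (all its waits — L5 — are resolved); releases L14
  run W6 (all its waits — L14 — are resolved); releases L8
  run W7 (it waits on nothing); releases L19 and L13
  run W3 (all its waits — L13, L4, L8 and L14 — are resolved); releases L20 and L3
  run W1 (all its waits — L13 and L14 — are resolved); releases L17 and L2
  run W2 (all its waits — L19 and L20 — are resolved); releases L1
  run W8 (it waits on nothing); releases L15 and L9


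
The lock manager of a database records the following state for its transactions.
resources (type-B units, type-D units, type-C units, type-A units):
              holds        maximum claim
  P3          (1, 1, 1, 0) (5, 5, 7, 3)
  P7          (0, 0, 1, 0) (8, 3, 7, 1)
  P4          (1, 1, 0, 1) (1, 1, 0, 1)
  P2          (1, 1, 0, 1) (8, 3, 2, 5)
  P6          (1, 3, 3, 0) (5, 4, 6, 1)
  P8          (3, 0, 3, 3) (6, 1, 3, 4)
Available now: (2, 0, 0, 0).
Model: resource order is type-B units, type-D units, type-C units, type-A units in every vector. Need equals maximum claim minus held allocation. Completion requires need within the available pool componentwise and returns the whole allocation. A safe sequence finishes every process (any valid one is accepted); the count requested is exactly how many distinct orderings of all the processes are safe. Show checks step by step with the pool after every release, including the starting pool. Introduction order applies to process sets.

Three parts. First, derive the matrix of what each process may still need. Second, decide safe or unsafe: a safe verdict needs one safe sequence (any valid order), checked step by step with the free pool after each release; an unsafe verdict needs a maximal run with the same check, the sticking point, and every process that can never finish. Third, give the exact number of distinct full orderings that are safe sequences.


(1) Outstanding need per process (order type-B units, type-D units, type-C units, type-A units):
  P3: (4, 4, 6, 3)
  P7: (8, 3, 6, 1)
  P4: (0, 0, 0, 0)
  P2: (7, 2, 2, 4)
  P6: (4, 1, 3, 1)
  P8: (3, 1, 0, 1)
(2) SAFE. One safe sequence: P4, P8, P6, P3, P2, P7.
Key observation: the order's first zero-slack moment is P8 ((3, 1, 0, 1) needed, (3, 1, 0, 1) free — a requested resource with nothing to spare).
Verifying each step:
  pool = (2, 0, 0, 0)
  P4 needs (0, 0, 0, 0) <= (2, 0, 0, 0) -> finishes; pool += (1, 1, 0, 1) = (3, 1, 0, 1)
  P8 needs (3, 1, 0, 1) <= (3, 1, 0, 1) -> finishes; pool += (3, 0, 3, 3) = (6, 1, 3, 4)
  P6 needs (4, 1, 3, 1) <= (6, 1, 3, 4) -> finishes; pool += (1, 3, 3, 0) = (7, 4, 6, 4)
  P3 needs (4, 4, 6, 3) <= (7, 4, 6, 4) -> finishes; pool += (1, 1, 1, 0) = (8, 5, 7, 4)
  P2 needs (7, 2, 2, 4) <= (8, 5, 7, 4) -> finishes; pool += (1, 1, 0, 1) = (9, 6, 7, 5)
  P7 needs (8, 3, 6, 1) <= (9, 6, 7, 5) -> finishes; pool += (0, 0, 1, 0) = (9, 6, 8, 5)
(3) The exact count: 4 of the possible complete orderings are safe sequences.


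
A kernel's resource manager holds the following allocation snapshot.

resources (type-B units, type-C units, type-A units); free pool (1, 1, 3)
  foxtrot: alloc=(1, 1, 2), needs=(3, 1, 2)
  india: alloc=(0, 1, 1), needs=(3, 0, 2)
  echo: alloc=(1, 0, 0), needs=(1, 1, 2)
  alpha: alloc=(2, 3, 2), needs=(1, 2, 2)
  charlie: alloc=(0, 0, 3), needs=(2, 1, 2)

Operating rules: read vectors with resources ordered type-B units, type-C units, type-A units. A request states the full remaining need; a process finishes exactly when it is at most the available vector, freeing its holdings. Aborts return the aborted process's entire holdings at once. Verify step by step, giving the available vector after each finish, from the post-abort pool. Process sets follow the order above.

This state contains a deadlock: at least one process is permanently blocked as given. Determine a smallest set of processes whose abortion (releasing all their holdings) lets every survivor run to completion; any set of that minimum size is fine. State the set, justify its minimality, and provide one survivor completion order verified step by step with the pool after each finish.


Abort alpha.
Key observation: the deadlocked foxtrot becomes finishable only because alpha released (2, 3, 2); it completes at step 1 below.
Minimality: the empty abort set fails — the state is deadlocked as it stands.
One survivor order: foxtrot, charlie, echo, india. Verifying each step (post-abort pool first):
  pool = (3, 4, 5)
  foxtrot needs (3, 1, 2) <= (3, 4, 5) -> finishes; pool += (1, 1, 2) = (4, 5, 7)
  charlie needs (2, 1, 2) <= (4, 5, 7) -> finishes; pool += (0, 0, 3) = (4, 5, 10)
  echo needs (1, 1, 2) <= (4, 5, 10) -> finishes; pool += (1, 0, 0) = (5, 5, 10)
  india needs (3, 0, 2) <= (5, 5, 10) -> finishes; pool += (0, 1, 1) = (5, 6, 11)


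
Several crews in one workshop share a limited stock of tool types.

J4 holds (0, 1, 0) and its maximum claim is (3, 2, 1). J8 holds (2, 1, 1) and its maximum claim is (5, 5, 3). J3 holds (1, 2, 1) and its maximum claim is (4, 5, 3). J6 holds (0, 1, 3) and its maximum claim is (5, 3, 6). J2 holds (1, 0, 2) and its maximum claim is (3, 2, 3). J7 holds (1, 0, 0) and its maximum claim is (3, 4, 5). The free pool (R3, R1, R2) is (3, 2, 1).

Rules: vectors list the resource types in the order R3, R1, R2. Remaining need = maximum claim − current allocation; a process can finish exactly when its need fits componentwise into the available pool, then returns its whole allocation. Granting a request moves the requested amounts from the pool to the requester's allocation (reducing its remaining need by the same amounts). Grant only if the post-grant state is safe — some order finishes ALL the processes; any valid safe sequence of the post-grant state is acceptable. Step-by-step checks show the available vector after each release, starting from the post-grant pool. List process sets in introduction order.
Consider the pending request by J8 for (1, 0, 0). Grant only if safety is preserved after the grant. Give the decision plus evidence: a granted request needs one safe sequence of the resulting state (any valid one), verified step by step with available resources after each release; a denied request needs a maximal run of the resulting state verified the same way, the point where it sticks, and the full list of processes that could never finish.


GRANT — the state after the grant stays safe, e.g. via J2, J4, J3, J8, J6, J7.
Key observation: granting shrinks the pool to (2, 2, 1), yet J2 still fits and the chain goes through.
Step-by-step check of the post-grant state:
  pool = (2, 2, 1)
  run J2 (needs (2, 2, 1), free (2, 2, 1)); after release of (1, 0, 2) the pool is (3, 2, 3)
  run J4 (needs (3, 1, 1), free (3, 2, 3)); after release of (0, 1, 0) the pool is (3, 3, 3)
  run J3 (needs (3, 3, 2), free (3, 3, 3)); after release of (1, 2, 1) the pool is (4, 5, 4)
  run J8 (needs (2, 4, 2), free (4, 5, 4)); after release of (3, 1, 1) the pool is (7, 6, 5)
  run J6 (needs (5, 2, 3), free (7, 6, 5)); after release of (0, 1, 3) the pool is (7, 7, 8)
  run J7 (needs (2, 4, 5), free (7, 7, 8)); after release of (1, 0, 0) the pool is (8, 7, 8)


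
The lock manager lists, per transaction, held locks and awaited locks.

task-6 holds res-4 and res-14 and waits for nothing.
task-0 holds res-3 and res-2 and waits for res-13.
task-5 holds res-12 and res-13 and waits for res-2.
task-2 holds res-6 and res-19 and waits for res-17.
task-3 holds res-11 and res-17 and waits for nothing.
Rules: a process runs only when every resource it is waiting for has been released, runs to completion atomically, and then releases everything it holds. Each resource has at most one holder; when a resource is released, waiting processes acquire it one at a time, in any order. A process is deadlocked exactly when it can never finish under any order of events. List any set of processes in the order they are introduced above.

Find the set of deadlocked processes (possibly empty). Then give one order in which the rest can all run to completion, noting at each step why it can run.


Deadlocked: task-0 and task-5.
Key observation: nobody on the ring task-0 -> task-5 -> task-0 can start until another member finishes, which never happens; no other process is dragged down with it.
The rest can finish in the order task-3, task-6, task-2.
Verifying each step:
  run task-3 (it waits on nothing); releases res-11 and res-17
  run task-6 (it waits on nothing); releases res-4 and res-14
  task-2: everything it awaited (res-17) is free; runs, freeing res-6 and res-19


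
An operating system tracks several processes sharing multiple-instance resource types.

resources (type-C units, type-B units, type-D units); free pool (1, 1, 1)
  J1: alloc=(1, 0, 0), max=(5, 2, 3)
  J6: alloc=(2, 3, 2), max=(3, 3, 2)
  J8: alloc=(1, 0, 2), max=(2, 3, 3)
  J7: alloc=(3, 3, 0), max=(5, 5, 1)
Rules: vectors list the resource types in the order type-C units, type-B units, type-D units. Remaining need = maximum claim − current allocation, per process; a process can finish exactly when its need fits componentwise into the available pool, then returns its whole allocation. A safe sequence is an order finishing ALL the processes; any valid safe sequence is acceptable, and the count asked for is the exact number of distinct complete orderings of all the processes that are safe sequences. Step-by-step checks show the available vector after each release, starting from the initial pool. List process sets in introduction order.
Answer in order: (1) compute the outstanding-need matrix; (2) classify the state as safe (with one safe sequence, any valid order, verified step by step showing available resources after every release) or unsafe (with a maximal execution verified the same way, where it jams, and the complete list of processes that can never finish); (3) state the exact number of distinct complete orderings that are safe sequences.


(1) Need matrix, components ordered type-C units, type-B units, type-D units:
  J1: (4, 2, 3)
  J6: (1, 0, 0)
  J8: (1, 3, 1)
  J7: (2, 2, 1)
(2) SAFE. One safe sequence: J6, J7, J1, J8.
Key observation: at J6 the run first touches a limit — (1, 0, 0) against (1, 1, 1), exact on a resource it actually requests.
Verifying each step:
  pool = (1, 1, 1)
  J6 needs (1, 0, 0) <= (1, 1, 1) -> finishes; pool += (2, 3, 2) = (3, 4, 3)
  J7 needs (2, 2, 1) <= (3, 4, 3) -> finishes; pool += (3, 3, 0) = (6, 7, 3)
  J1 needs (4, 2, 3) <= (6, 7, 3) -> finishes; pool += (1, 0, 0) = (7, 7, 3)
  J8 needs (1, 3, 1) <= (7, 7, 3) -> finishes; pool += (1, 0, 2) = (8, 7, 5)
(3) Precisely 4 of the possible complete orderings are safe sequences.


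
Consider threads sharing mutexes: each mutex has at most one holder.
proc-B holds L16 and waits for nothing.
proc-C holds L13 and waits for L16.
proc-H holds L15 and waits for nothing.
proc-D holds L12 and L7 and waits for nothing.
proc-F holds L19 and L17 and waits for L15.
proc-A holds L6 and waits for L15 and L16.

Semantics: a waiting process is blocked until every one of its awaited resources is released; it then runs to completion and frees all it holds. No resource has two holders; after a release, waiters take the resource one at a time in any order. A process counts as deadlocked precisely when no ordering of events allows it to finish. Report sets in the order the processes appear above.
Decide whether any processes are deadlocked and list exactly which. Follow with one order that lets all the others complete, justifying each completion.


The deadlocked set is empty.
Key observation: there is no circular wait here — follow any chain and it reaches a process that is free to run now.
One completion order for the rest: proc-B, proc-H, proc-A, proc-F, proc-D, proc-C.
Walking it through:
  proc-B waits on nothing -> runs at once and releases L16
  proc-H waits on nothing -> runs at once and releases L15
  proc-A: everything it awaited (L15 and L16) is free; runs, freeing L6
  proc-F: everything it awaited (L15) is free; runs, freeing L19 and L17
  proc-D waits on nothing -> runs at once and releases L12 and L7
  proc-C: everything it awaited (L16) is free; runs, freeing L13


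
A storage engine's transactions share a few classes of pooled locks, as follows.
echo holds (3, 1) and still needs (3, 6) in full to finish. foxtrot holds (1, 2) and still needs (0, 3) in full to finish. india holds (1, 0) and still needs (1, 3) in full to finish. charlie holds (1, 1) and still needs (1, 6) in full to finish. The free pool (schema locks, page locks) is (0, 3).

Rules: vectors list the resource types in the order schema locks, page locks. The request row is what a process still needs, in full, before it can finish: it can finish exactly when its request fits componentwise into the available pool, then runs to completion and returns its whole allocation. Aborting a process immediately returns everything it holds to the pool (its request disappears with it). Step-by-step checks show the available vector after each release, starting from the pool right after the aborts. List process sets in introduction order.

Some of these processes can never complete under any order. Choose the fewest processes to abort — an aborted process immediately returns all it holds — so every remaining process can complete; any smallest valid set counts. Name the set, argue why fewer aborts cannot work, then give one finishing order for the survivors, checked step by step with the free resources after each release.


The answer: abort charlie.
Key observation: no ordering could ever have run echo before the abort of charlie; with (1, 1) back in the pool it fits at step 3.
No smaller set exists: with zero aborts the deadlock remains.
The survivors complete as india, foxtrot, echo. Walking it through (starting from the post-abort pool):
  pool = (1, 4)
  india: need (1, 3) fits (1, 4); releases (1, 0), pool now (2, 4)
  foxtrot: need (0, 3) fits (2, 4); releases (1, 2), pool now (3, 6)
  echo: need (3, 6) fits (3, 6); releases (3, 1), pool now (6, 7)


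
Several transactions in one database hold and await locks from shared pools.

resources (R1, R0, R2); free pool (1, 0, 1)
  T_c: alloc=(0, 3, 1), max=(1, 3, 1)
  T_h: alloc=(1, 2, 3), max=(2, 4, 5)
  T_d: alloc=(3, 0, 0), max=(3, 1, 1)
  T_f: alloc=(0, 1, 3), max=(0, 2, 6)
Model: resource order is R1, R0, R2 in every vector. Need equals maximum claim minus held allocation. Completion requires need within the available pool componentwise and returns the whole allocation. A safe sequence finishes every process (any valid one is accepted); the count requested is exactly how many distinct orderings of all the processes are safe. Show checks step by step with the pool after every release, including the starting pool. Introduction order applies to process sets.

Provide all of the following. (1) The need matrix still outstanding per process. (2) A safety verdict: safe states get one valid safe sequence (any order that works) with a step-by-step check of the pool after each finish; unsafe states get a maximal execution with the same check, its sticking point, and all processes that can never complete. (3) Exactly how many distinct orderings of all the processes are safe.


(1) Remaining need (order R1, R0, R2):
  T_c: (1, 0, 0)
  T_h: (1, 2, 2)
  T_d: (0, 1, 1)
  T_f: (0, 1, 3)
(2) The state is SAFE; one workable sequence: T_c, T_h, T_d, T_f.
Key observation: at T_c the run first touches a limit — (1, 0, 0) against (1, 0, 1), exact on a resource it actually requests.
Walking it through:
  pool = (1, 0, 1)
  run T_c (needs (1, 0, 0), free (1, 0, 1)); after release of (0, 3, 1) the pool is (1, 3, 2)
  run T_h (needs (1, 2, 2), free (1, 3, 2)); after release of (1, 2, 3) the pool is (2, 5, 5)
  run T_d (needs (0, 1, 1), free (2, 5, 5)); after release of (3, 0, 0) the pool is (5, 5, 5)
  run T_f (needs (0, 1, 3), free (5, 5, 5)); after release of (0, 1, 3) the pool is (5, 6, 8)
(3) Precisely 3 of the possible complete orderings are safe sequences.


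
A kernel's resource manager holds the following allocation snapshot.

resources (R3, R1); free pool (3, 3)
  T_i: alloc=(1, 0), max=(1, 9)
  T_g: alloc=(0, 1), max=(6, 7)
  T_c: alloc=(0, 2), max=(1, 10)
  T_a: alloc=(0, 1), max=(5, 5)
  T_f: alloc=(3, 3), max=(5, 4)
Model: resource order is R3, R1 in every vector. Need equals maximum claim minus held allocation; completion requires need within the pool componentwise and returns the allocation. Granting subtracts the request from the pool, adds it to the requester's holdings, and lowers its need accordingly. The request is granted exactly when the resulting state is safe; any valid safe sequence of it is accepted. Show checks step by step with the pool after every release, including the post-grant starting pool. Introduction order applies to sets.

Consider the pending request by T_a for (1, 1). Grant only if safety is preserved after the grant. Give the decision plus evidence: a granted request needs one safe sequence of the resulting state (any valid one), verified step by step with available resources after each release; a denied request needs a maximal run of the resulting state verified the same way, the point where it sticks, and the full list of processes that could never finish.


GRANT — the state after the grant stays safe, e.g. via T_f, T_a, T_g, T_c, T_i.
Key observation: even at the reduced pool (2, 2), T_f fits immediately, so safety survives the grant.
Verifying the post-grant state step by step:
  pool = (2, 2)
  T_f: need (2, 1) fits (2, 2); releases (3, 3), pool now (5, 5)
  T_a: need (4, 3) fits (5, 5); releases (1, 2), pool now (6, 7)
  T_g: need (6, 6) fits (6, 7); releases (0, 1), pool now (6, 8)
  T_c: need (1, 8) fits (6, 8); releases (0, 2), pool now (6, 10)
  T_i: need (0, 9) fits (6, 10); releases (1, 0), pool now (7, 10)


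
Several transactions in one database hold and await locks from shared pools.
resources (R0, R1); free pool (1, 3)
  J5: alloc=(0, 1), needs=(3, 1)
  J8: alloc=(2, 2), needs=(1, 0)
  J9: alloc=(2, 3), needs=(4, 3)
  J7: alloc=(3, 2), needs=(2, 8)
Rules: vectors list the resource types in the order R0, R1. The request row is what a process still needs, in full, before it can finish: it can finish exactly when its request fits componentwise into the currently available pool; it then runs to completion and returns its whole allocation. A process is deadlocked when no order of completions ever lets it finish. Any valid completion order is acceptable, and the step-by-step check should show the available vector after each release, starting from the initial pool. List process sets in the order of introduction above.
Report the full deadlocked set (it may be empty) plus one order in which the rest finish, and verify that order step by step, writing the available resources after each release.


The deadlocked set is J9 and J7.
Key observation: after J8, J5 the pool peaks at (3, 6), and each blocked process is short somewhere: J9 on R0; J7 on R1.
A valid finishing order for the others: J8, J5. Step-by-step check:
  pool = (1, 3)
  run J8 (needs (1, 0), free (1, 3)); after release of (2, 2) the pool is (3, 5)
  run J5 (needs (3, 1), free (3, 5)); after release of (0, 1) the pool is (3, 6)
None of the blocked processes ever fits:
  blocked: J9 wants (4, 3), pool (3, 6) — not enough R0
  blocked: J7 wants (2, 8), pool (3, 6) — not enough R1


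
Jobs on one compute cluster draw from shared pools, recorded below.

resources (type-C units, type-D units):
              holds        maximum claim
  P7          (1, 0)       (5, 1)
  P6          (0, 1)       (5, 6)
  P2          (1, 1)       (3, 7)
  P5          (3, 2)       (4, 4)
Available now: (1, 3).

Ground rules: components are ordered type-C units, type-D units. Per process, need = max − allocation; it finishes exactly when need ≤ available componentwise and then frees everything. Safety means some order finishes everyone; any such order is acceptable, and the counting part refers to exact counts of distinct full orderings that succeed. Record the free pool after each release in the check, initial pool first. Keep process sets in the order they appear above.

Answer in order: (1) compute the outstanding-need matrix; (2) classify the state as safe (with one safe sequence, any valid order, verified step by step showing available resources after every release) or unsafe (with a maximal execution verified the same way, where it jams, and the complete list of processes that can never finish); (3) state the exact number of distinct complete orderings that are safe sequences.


(1) Outstanding need per process (order type-C units, type-D units):
  P7: (4, 1)
  P6: (5, 5)
  P2: (2, 6)
  P5: (1, 2)
(2) The state is SAFE; one workable sequence: P5, P7, P6, P2.
Key observation: the first exact fit in this order is P5 — it needs (1, 2) with (1, 3) free, meeting a requested resource to the last unit.
Check, step by step:
  pool = (1, 3)
  P5: need (1, 2) fits (1, 3); releases (3, 2), pool now (4, 5)
  P7: need (4, 1) fits (4, 5); releases (1, 0), pool now (5, 5)
  P6: need (5, 5) fits (5, 5); releases (0, 1), pool now (5, 6)
  P2: need (2, 6) fits (5, 6); releases (1, 1), pool now (6, 7)
(3) Precisely 1 of the possible complete orderings is a safe sequence.


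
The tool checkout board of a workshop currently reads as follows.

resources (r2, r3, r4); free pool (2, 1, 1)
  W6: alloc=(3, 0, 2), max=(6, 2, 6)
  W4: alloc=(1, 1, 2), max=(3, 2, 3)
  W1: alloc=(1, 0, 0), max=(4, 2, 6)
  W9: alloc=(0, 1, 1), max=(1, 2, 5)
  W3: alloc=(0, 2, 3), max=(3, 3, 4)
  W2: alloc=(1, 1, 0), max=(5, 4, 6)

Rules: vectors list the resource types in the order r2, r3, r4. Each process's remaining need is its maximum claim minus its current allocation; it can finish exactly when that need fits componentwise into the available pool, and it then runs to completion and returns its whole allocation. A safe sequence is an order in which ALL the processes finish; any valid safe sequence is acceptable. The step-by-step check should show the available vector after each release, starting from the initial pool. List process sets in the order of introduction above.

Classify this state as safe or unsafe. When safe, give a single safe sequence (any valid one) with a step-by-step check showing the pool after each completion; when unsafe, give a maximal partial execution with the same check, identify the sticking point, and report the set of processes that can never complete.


SAFE. One safe sequence: W4, W3, W6, W2, W9, W1.
Key observation: the order's first zero-slack moment is W4 ((2, 1, 1) needed, (2, 1, 1) free — a requested resource with nothing to spare).
Check, step by step:
  pool = (2, 1, 1)
  run W4 (needs (2, 1, 1), free (2, 1, 1)); after release of (1, 1, 2) the pool is (3, 2, 3)
  run W3 (needs (3, 1, 1), free (3, 2, 3)); after release of (0, 2, 3) the pool is (3, 4, 6)
  run W6 (needs (3, 2, 4), free (3, 4, 6)); after release of (3, 0, 2) the pool is (6, 4, 8)
  run W2 (needs (4, 3, 6), free (6, 4, 8)); after release of (1, 1, 0) the pool is (7, 5, 8)
  run W9 (needs (1, 1, 4), free (7, 5, 8)); after release of (0, 1, 1) the pool is (7, 6, 9)
  run W1 (needs (3, 2, 6), free (7, 6, 9)); after release of (1, 0, 0) the pool is (8, 6, 9)


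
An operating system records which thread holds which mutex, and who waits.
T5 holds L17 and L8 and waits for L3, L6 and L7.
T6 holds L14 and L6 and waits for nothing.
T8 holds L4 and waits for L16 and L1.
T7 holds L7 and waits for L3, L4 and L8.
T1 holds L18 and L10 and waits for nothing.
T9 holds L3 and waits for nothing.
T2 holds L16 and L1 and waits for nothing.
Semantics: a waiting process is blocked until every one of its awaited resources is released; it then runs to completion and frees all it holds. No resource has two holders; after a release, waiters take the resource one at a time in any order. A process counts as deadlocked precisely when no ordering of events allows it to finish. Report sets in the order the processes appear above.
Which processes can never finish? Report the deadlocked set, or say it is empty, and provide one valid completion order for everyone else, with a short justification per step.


Deadlocked set: T5 and T7.
Key observation: nobody on the ring T5 -> T7 -> T5 can start until another member finishes, which never happens; no other process is dragged down with it.
The rest can finish in the order T6, T9, T2, T1, T8.
Walking it through:
  T6: no waits; runs immediately, freeing L14 and L6
  T9: no waits; runs immediately, freeing L3
  T2: no waits; runs immediately, freeing L16 and L1
  T1: no waits; runs immediately, freeing L18 and L10
  run T8 (all its waits — L16 and L1 — are resolved); releases L4


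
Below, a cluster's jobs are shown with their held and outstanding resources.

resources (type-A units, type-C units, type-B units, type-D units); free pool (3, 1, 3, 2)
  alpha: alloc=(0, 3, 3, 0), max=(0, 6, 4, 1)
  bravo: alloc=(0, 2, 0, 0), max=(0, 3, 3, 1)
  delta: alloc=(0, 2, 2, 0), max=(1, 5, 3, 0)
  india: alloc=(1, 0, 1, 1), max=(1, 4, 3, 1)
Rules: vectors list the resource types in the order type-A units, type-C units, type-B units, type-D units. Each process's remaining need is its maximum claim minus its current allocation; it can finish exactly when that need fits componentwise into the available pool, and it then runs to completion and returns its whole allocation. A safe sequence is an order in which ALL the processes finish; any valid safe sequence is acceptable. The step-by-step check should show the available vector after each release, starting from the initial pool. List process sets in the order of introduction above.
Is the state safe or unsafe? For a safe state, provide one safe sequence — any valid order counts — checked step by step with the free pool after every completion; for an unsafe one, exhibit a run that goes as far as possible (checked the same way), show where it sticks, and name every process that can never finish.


SAFE — a valid safe sequence is bravo, delta, alpha, india.
Key observation: bravo is the earliest step where a requested resource binds exactly: need (0, 1, 3, 1), pool (3, 1, 3, 2) at its turn.
Check, step by step:
  pool = (3, 1, 3, 2)
  bravo: need (0, 1, 3, 1) fits (3, 1, 3, 2); releases (0, 2, 0, 0), pool now (3, 3, 3, 2)
  delta: need (1, 3, 1, 0) fits (3, 3, 3, 2); releases (0, 2, 2, 0), pool now (3, 5, 5, 2)
  alpha: need (0, 3, 1, 1) fits (3, 5, 5, 2); releases (0, 3, 3, 0), pool now (3, 8, 8, 2)
  india: need (0, 4, 2, 0) fits (3, 8, 8, 2); releases (1, 0, 1, 1), pool now (4, 8, 9, 3)


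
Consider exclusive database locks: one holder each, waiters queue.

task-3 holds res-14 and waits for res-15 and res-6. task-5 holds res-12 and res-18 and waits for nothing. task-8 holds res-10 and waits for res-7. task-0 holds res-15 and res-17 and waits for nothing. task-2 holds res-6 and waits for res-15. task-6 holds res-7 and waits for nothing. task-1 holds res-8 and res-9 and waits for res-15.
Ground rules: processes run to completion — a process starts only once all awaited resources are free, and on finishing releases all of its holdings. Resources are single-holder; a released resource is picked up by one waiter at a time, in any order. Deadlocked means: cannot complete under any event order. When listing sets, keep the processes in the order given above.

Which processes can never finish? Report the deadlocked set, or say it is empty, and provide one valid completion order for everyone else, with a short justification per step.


Nothing here is deadlocked.
Key observation: all waits point, directly or indirectly, at processes that can finish, so nothing is permanently blocked.
A valid finishing order for the others: task-0, task-2, task-6, task-5, task-3, task-8, task-1.
Verifying each step:
  task-0 waits on nothing -> runs at once and releases res-15 and res-17
  task-2 waits on res-15 — all released -> runs and releases res-6
  task-6 waits on nothing -> runs at once and releases res-7
  task-5 waits on nothing -> runs at once and releases res-12 and res-18
  task-3 waits on res-15 and res-6 — all released -> runs and releases res-14
  task-8 waits on res-7 — all released -> runs and releases res-10
  task-1 waits on res-15 — all released -> runs and releases res-8 and res-9


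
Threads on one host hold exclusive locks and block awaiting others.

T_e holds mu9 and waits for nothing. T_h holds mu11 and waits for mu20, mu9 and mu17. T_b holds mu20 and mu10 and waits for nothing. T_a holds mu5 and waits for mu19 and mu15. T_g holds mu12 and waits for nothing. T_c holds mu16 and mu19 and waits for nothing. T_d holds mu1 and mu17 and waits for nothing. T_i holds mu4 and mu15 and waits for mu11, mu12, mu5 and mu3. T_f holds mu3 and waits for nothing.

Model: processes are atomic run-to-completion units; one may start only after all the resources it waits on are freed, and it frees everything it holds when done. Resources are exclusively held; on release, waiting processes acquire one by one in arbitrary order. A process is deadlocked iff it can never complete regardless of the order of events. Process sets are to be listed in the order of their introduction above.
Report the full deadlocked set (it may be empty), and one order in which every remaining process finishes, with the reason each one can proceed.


The deadlocked set is T_a and T_i.
Key observation: along T_a -> T_i -> T_a, each member waits on what the next one holds — a deadlock; no other process is dragged down with it.
The rest can finish in the order T_b, T_g, T_c, T_e, T_d, T_f, T_h.
Step-by-step check:
  run T_b (it waits on nothing); releases mu20 and mu10
  run T_g (it waits on nothing); releases mu12
  run T_c (it waits on nothing); releases mu16 and mu19
  run T_e (it waits on nothing); releases mu9
  run T_d (it waits on nothing); releases mu1 and mu17
  run T_f (it waits on nothing); releases mu3
  T_h waits on mu20, mu9 and mu17 — all released -> runs and releases mu11


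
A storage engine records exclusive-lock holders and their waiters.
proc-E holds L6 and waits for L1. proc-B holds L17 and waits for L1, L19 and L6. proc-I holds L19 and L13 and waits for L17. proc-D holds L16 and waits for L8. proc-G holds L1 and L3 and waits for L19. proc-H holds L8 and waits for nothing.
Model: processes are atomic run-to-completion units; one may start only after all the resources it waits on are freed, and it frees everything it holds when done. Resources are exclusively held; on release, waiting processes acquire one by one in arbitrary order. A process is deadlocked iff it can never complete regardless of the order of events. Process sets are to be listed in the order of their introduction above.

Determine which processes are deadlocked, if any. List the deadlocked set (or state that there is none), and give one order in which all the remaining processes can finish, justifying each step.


Deadlocked set: proc-E, proc-B, proc-I and proc-G.
Key observation: proc-E -> proc-G -> proc-I -> proc-B -> proc-E is a circular wait — nothing in it can go first; no other process is dragged down with it.
The rest can finish in the order proc-H, proc-D.
Check, step by step:
  run proc-H (it waits on nothing); releases L8
  run proc-D (all its waits — L8 — are resolved); releases L16


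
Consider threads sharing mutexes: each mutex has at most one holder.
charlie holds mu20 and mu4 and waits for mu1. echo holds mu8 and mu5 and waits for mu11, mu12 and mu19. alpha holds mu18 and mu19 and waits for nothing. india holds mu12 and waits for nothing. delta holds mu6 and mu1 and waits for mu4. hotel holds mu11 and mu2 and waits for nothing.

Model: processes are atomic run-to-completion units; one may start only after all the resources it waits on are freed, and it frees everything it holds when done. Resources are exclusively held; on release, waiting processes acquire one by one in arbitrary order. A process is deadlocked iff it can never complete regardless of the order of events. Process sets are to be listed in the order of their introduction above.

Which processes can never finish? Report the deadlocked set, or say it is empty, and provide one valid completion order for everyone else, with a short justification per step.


Deadlocked: charlie and delta.
Key observation: the cycle charlie -> delta -> charlie can never break — each member waits on the next; no other process is dragged down with it.
A valid finishing order for the others: alpha, india, hotel, echo.
Check, step by step:
  run alpha (it waits on nothing); releases mu18 and mu19
  run india (it waits on nothing); releases mu12
  run hotel (it waits on nothing); releases mu11 and mu2
  echo waits on mu11, mu12 and mu19 — all released -> runs and releases mu8 and mu5


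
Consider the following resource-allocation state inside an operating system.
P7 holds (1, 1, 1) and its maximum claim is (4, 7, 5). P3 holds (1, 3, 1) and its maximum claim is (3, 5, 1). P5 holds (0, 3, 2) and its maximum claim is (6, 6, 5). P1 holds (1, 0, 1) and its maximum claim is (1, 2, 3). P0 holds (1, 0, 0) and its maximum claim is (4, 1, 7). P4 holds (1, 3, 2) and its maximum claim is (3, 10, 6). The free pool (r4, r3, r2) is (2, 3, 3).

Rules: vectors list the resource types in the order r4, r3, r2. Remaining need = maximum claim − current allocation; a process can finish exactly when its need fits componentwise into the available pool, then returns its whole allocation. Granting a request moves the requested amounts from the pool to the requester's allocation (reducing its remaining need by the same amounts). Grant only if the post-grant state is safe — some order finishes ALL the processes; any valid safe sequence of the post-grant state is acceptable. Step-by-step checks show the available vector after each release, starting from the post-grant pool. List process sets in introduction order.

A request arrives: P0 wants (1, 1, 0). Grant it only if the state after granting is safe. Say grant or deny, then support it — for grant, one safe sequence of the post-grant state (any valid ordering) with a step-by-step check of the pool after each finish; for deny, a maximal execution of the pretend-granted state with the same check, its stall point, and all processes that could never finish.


DENY — the pretend-granted state is unsafe.
Key observation: after P1, P3 the pool peaks at (3, 5, 5), and each blocked process is short somewhere: P7 on r3; P5 on r4; P0 on r2; P4 on r3.
On the post-grant state, P1, P3 is a maximal run — nothing extends it. Step-by-step check:
  pool = (1, 2, 3)
  P1 needs (0, 2, 2) <= (1, 2, 3) -> finishes; pool += (1, 0, 1) = (2, 2, 4)
  P3 needs (2, 2, 0) <= (2, 2, 4) -> finishes; pool += (1, 3, 1) = (3, 5, 5)
  P7 cannot run: need (3, 6, 4) vs free (3, 5, 5) (insufficient r3)
  P5 cannot run: need (6, 3, 3) vs free (3, 5, 5) (insufficient r4)
  P0 cannot run: need (2, 0, 7) vs free (3, 5, 5) (insufficient r2)
  P4 cannot run: need (2, 7, 4) vs free (3, 5, 5) (insufficient r3)
Processes that could never finish after the grant: P7, P5, P0 and P4.


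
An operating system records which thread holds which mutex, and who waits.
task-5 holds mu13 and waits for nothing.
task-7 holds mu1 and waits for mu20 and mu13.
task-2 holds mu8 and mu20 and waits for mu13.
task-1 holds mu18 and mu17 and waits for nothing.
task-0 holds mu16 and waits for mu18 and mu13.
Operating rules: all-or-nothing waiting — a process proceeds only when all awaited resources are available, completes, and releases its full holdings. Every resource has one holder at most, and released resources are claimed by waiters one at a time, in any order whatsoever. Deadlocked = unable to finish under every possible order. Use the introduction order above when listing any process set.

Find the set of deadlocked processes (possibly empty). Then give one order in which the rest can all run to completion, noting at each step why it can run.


No process is deadlocked.
Key observation: the waits form no ring: some process can always run, and its releases unblock the others one by one.
One completion order for the rest: task-1, task-5, task-2, task-7, task-0.
Walking it through:
  task-1: no waits; runs immediately, freeing mu18 and mu17
  task-5: no waits; runs immediately, freeing mu13
  task-2: everything it awaited (mu13) is free; runs, freeing mu8 and mu20
  task-7: everything it awaited (mu20 and mu13) is free; runs, freeing mu1
  task-0: everything it awaited (mu18 and mu13) is free; runs, freeing mu16


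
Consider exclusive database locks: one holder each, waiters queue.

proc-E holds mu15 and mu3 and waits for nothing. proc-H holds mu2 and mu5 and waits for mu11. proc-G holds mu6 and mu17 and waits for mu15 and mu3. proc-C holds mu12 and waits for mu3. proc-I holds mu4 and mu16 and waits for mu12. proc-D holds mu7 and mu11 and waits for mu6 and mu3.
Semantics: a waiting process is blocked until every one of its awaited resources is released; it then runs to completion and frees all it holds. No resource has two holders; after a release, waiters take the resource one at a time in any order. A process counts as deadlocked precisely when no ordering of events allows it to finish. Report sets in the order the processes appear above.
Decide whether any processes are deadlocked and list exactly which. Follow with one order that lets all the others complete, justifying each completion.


Nothing here is deadlocked.
Key observation: no waiting chain loops back on itself — every chain ends at a process that waits on nothing, so everyone eventually runs.
The rest can finish in the order proc-E, proc-G, proc-D, proc-C, proc-H, proc-I.
Step-by-step check:
  proc-E waits on nothing -> runs at once and releases mu15 and mu3
  run proc-G (all its waits — mu15 and mu3 — are resolved); releases mu6 and mu17
  run proc-D (all its waits — mu6 and mu3 — are resolved); releases mu7 and mu11
  run proc-C (all its waits — mu3 — are resolved); releases mu12
  run proc-H (all its waits — mu11 — are resolved); releases mu2 and mu5
  run proc-I (all its waits — mu12 — are resolved); releases mu4 and mu16


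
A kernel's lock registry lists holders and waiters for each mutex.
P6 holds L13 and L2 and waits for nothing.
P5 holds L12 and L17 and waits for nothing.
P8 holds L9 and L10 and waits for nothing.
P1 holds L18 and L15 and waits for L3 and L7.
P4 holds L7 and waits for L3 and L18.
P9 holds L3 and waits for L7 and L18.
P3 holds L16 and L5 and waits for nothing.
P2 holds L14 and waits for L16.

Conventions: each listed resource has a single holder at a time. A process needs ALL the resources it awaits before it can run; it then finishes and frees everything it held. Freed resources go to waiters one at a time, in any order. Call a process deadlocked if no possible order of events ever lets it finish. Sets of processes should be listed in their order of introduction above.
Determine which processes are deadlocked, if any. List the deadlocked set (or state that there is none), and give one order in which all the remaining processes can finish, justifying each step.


Deadlocked set: P1, P4 and P9.
Key observation: the cycle P1 -> P4 -> P1 can never break — each member waits on the next; P9 is caught in further circular waits.
A valid finishing order for the others: P8, P6, P3, P5, P2.
Check, step by step:
  P8 waits on nothing -> runs at once and releases L9 and L10
  P6 waits on nothing -> runs at once and releases L13 and L2
  P3 waits on nothing -> runs at once and releases L16 and L5
  P5 waits on nothing -> runs at once and releases L12 and L17
  run P2 (all its waits — L16 — are resolved); releases L14
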